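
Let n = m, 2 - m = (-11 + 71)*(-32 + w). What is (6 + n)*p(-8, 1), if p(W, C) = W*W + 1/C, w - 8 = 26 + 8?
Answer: -38480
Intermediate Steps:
w = 42 (w = 8 + (26 + 8) = 8 + 34 = 42)
m = -598 (m = 2 - (-11 + 71)*(-32 + 42) = 2 - 60*10 = 2 - 1*600 = 2 - 600 = -598)
p(W, C) = 1/C + W**2 (p(W, C) = W**2 + 1/C = 1/C + W**2)
n = -598
(6 + n)*p(-8, 1) = (6 - 598)*(1/1 + (-8)**2) = -592*(1 + 64) = -592*65 = -38480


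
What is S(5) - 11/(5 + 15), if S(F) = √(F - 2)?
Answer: -11/20 + √3 ≈ 1.1821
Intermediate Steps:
S(F) = √(-2 + F)
S(5) - 11/(5 + 15) = √(-2 + 5) - 11/(5 + 15) = √3 - 11/20 = -11/20 + √3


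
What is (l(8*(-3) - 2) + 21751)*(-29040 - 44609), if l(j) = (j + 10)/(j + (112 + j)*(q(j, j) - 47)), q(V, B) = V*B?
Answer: -21653414561687/13517 ≈ -1.6019e+9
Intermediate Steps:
q(V, B) = B*V
l(j) = (10 + j)/(j + (-47 + j²)*(112 + j)) (l(j) = (j + 10)/(j + (112 + j)*(j*j - 47)) = (10 + j)/(j + (112 + j)*(j² - 47)) = (10 + j)/(j + (112 + j)*(-47 + j²)) = (10 + j)/(j + (-47 + j²)*(112 + j)))
(l(8*(-3) - 2) + 21751)*(-29040 - 44609) = ((10 + (8*(-3) - 2))/(-5264 + (8*(-3) - 2)³ - 46*(8*(-3) - 2) + 112*(8*(-3) - 2)²) + 21751)*(-29040 - 44609) = ((10 + (-24 - 2))/(-5264 + (-24 - 2)³ - 46*(-24 - 2) + 112*(-24 - 2)²) + 21751)*(-73649) = ((10 - 26)/(-5264 + (-26)³ - 46*(-26) + 112*(-26)²) + 21751)*(-73649) = (-16/(-5264 - 17576 + 1196 + 112*676) + 21751)*(-73649) = (-16/(-5264 - 17576 + 1196 + 75712) + 21751)*(-73649) = (-16/54068 + 21751)*(-73649) = ((1/54068)*(-16) + 21751)*(-73649) = (-4/13517 + 21751)*(-73649) = (294008263/13517)*(-73649) = -21653414561687/13517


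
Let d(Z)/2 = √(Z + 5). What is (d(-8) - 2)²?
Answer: 4*(1 - I*√3)² ≈ -8.0 - 13.856*I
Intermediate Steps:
d(Z) = 2*√(5 + Z) (d(Z) = 2*√(Z + 5) = 2*√(5 + Z))
(d(-8) - 2)² = (2*√(5 - 8) - 2)² = (2*√(-3) - 2)² = (2*(I*√3) - 2)² = (2*I*√3 - 2)² = (-2 + 2*I*√3)²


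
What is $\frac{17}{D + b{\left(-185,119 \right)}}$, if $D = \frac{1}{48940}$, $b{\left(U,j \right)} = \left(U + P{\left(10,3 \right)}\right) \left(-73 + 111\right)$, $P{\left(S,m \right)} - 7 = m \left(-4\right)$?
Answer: $- \frac{831980}{353346799} \approx -0.0023546$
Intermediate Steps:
$P{\left(S,m \right)} = 7 - 4 m$ ($P{\left(S,m \right)} = 7 + m \left(-4\right) = 7 - 4 m$)
$b{\left(U,j \right)} = -190 + 38 U$ ($b{\left(U,j \right)} = \left(U + \left(7 - 12\right)\right) \left(-73 + 111\right) = \left(U + \left(7 - 12\right)\right) 38 = \left(U - 5\right) 38 = \left(-5 + U\right) 38 = -190 + 38 U$)
$D = \frac{1}{48940} \approx 2.0433 \cdot 10^{-5}$
$\frac{17}{D + b{\left(-185,119 \right)}} = \frac{17}{\frac{1}{48940} + \left(-190 + 38 \left(-185\right)\right)} = \frac{17}{\frac{1}{48940} - 7220} = \frac{17}{- \frac{353346799}{48940}} = 17 \left(- \frac{48940}{353346799}\right) = - \frac{831980}{353346799}$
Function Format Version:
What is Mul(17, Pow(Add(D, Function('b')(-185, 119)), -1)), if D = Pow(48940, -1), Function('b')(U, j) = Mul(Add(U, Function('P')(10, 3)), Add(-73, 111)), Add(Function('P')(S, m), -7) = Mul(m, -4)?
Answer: Rational(-831980, 353346799) ≈ -0.0023546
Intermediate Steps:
Function('P')(S, m) = Add(7, Mul(-4, m)) (Function('P')(S, m) = Add(7, Mul(m, -4)) = Add(7, Mul(-4, m)))
Function('b')(U, j) = Add(-190, Mul(38, U)) (Function('b')(U, j) = Mul(Add(U, Add(7, Mul(-4, 3))), Add(-73, 111)) = Mul(Add(U, Add(7, -12)), 38) = Mul(Add(U, -5), 38) = Mul(Add(-5, U), 38) = Add(-190, Mul(38, U)))
D = Rational(1, 48940) ≈ 2.0433e-5
Mul(17, Pow(Add(D, Function('b')(-185, 119)), -1)) = Mul(17, Pow(Add(Rational(1, 48940), Add(-190, Mul(38, -185))), -1)) = Mul(17, Pow(Add(Rational(1, 48940), Add(-190, -7030)), -1)) = Mul(17, Pow(Add(Rational(1, 48940), -7220), -1)) = Mul(17, Pow(Rational(-353346799, 48940), -1)) = Mul(17, Rational(-48940, 353346799)) = Rational(-831980, 353346799)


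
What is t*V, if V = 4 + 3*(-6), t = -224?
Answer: 3136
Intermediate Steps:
V = -14 (V = 4 - 18 = -14)
t*V = -224*(-14) = 3136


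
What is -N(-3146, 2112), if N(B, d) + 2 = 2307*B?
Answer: 7257824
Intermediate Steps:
N(B, d) = -2 + 2307*B
-N(-3146, 2112) = -(-2 + 2307*(-3146)) = -(-2 - 7257822) = -1*(-7257824) = 7257824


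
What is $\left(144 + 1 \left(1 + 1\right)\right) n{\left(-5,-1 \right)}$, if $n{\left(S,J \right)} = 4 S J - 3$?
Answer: $2482$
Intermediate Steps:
$n{\left(S,J \right)} = -3 + 4 J S$ ($n{\left(S,J \right)} = 4 J S - 3 = -3 + 4 J S$)
$\left(144 + 1 \left(1 + 1\right)\right) n{\left(-5,-1 \right)} = \left(144 + 1 \left(1 + 1\right)\right) \left(-3 + 4 \left(-1\right) \left(-5\right)\right) = \left(144 + 1 \cdot 2\right) \left(-3 + 20\right) = \left(144 + 2\right) 17 = 146 \cdot 17 = 2482$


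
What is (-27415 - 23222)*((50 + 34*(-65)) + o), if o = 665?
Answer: 75702315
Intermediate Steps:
(-27415 - 23222)*((50 + 34*(-65)) + o) = (-27415 - 23222)*((50 + 34*(-65)) + 665) = -50637*((50 - 2210) + 665) = -50637*(-2160 + 665) = -50637*(-1495) = 75702315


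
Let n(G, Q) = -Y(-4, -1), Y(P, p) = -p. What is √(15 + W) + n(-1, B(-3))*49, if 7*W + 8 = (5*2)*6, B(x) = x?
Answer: -49 + √1099/7 ≈ -44.264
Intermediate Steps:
W = 52/7 (W = -8/7 + ((5*2)*6)/7 = -8/7 + (10*6)/7 = -8/7 + (⅐)*60 = -8/7 + 60/7 = 52/7 ≈ 7.4286)
n(G, Q) = -1 (n(G, Q) = -(-1)*(-1) = -1*1 = -1)
√(15 + W) + n(-1, B(-3))*49 = √(15 + 52/7) - 1*49 = √(157/7) - 49 = √1099/7 - 49 = -49 + √1099/7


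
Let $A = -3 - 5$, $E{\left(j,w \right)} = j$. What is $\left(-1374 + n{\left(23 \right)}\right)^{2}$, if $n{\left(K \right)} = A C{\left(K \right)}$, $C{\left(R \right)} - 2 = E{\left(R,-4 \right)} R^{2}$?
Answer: $9746823076$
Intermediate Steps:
$A = -8$
$C{\left(R \right)} = 2 + R^{3}$ ($C{\left(R \right)} = 2 + R R^{2} = 2 + R^{3}$)
$n{\left(K \right)} = -16 - 8 K^{3}$ ($n{\left(K \right)} = - 8 \left(2 + K^{3}\right) = -16 - 8 K^{3}$)
$\left(-1374 + n{\left(23 \right)}\right)^{2} = \left(-1374 - \left(16 + 8 \cdot 23^{3}\right)\right)^{2} = \left(-1374 - 97352\right)^{2} = \left(-98726\right)^{2} = 9746823076$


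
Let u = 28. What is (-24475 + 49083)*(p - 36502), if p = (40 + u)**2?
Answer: -784453824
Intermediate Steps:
p = 4624 (p = (40 + 28)**2 = 68**2 = 4624)
(-24475 + 49083)*(p - 36502) = (-24475 + 49083)*(4624 - 36502) = 24608*(-31878) = -784453824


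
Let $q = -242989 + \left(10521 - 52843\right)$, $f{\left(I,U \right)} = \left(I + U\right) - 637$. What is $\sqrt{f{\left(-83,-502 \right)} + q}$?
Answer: $3 i \sqrt{31837} \approx 535.29 i$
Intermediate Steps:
$f{\left(I,U \right)} = -637 + I + U$
$q = -285311$ ($q = -242989 + \left(10521 - 52843\right) = -242989 - 42322 = -285311$)
$\sqrt{f{\left(-83,-502 \right)} + q} = \sqrt{\left(-637 - 83 - 502\right) - 285311} = \sqrt{-1222 - 285311} = \sqrt{-286533} = 3 i \sqrt{31837}$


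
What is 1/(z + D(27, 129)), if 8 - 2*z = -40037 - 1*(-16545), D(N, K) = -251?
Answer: 1/11499 ≈ 8.6964e-5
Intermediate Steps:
z = 11750 (z = 4 - (-40037 - 1*(-16545))/2 = 4 - (-40037 + 16545)/2 = 4 - 1/2*(-23492) = 4 + 11746 = 11750)
1/(z + D(27, 129)) = 1/(11750 - 251) = 1/11499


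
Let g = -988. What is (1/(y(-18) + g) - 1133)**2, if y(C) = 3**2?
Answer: 1230342387264/958441 ≈ 1.2837e+6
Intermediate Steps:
y(C) = 9
(1/(y(-18) + g) - 1133)**2 = (1/(9 - 988) - 1133)**2 = (1/(-979) - 1133)**2 = (-1/979 - 1133)**2 = (-1109208/979)**2 = 1230342387264/958441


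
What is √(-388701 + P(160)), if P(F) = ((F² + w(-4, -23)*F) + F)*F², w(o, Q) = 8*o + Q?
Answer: 11*√3585019 ≈ 20828.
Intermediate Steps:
w(o, Q) = Q + 8*o
P(F) = F²*(F² - 54*F) (P(F) = ((F² + (-23 + 8*(-4))*F) + F)*F² = ((F² + (-23 - 32)*F) + F)*F² = ((F² - 55*F) + F)*F² = (F² - 54*F)*F² = F²*(F² - 54*F))
√(-388701 + P(160)) = √(-388701 + 160³*(-54 + 160)) = √(-388701 + 4096000*106) = √(-388701 + 434176000) = √433787299 = 11*√3585019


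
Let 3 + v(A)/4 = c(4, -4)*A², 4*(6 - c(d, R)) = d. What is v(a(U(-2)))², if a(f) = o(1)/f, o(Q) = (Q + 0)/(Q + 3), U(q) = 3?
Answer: 182329/1296 ≈ 140.69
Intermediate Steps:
c(d, R) = 6 - d/4
o(Q) = Q/(3 + Q)
a(f) = 1/(4*f) (a(f) = (1/(3 + 1))/f = (1/4)/f = (1*(¼))/f = 1/(4*f))
v(A) = -12 + 20*A² (v(A) = -12 + 4*((6 - ¼*4)*A²) = -12 + 4*((6 - 1)*A²) = -12 + 4*(5*A²) = -12 + 20*A²)
v(a(U(-2)))² = (-12 + 20*((¼)/3)²)² = (-12 + 20*((¼)*(⅓))²)² = (-12 + 20*(1/12)²)² = (-12 + 20*(1/144))² = (-12 + 5/36)² = (-427/36)² = 182329/1296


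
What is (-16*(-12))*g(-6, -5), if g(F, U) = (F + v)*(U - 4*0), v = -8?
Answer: 13440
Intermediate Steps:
g(F, U) = U*(-8 + F) (g(F, U) = (F - 8)*(U - 4*0) = (-8 + F)*(U + 0) = (-8 + F)*U = U*(-8 + F))
(-16*(-12))*g(-6, -5) = (-16*(-12))*(-5*(-8 - 6)) = 192*(-5*(-14)) = 192*70 = 13440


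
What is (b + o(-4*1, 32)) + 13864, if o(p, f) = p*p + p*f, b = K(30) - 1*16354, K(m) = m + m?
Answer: -2542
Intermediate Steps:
K(m) = 2*m
b = -16294 (b = 2*30 - 1*16354 = 60 - 16354 = -16294)
o(p, f) = p**2 + f*p
(b + o(-4*1, 32)) + 13864 = (-16294 + (-4*1)*(32 - 4*1)) + 13864 = (-16294 - 4*(32 - 4)) + 13864 = (-16294 - 4*28) + 13864 = (-16294 - 112) + 13864 = -16406 + 13864 = -2542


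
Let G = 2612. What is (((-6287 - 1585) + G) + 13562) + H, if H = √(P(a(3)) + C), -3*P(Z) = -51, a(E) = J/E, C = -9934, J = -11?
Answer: 8302 + I*√9917 ≈ 8302.0 + 99.584*I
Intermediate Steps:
a(E) = -11/E
P(Z) = 17 (P(Z) = -⅓*(-51) = 17)
H = I*√9917 (H = √(17 - 9934) = √(-9917) = I*√9917 ≈ 99.584*I)
(((-6287 - 1585) + G) + 13562) + H = (((-6287 - 1585) + 2612) + 13562) + I*√9917 = ((-7872 + 2612) + 13562) + I*√9917 = (-5260 + 13562) + I*√9917 = 8302 + I*√9917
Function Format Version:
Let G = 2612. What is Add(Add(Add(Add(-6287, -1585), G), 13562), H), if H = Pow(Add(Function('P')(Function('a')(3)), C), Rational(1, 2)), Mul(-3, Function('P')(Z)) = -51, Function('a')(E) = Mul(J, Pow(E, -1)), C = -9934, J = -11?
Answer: Add(8302, Mul(I, Pow(9917, Rational(1, 2)))) ≈ Add(8302.0, Mul(99.584, I))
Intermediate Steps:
Function('a')(E) = Mul(-11, Pow(E, -1))
Function('P')(Z) = 17 (Function('P')(Z) = Mul(Rational(-1, 3), -51) = 17)
H = Mul(I, Pow(9917, Rational(1, 2))) (H = Pow(Add(17, -9934), Rational(1, 2)) = Pow(-9917, Rational(1, 2)) = Mul(I, Pow(9917, Rational(1, 2))) ≈ Mul(99.584, I))
Add(Add(Add(Add(-6287, -1585), G), 13562), H) = Add(Add(Add(Add(-6287, -1585), 2612), 13562), Mul(I, Pow(9917, Rational(1, 2)))) = Add(Add(Add(-7872, 2612), 13562), Mul(I, Pow(9917, Rational(1, 2)))) = Add(Add(-5260, 13562), Mul(I, Pow(9917, Rational(1, 2)))) = Add(8302, Mul(I, Pow(9917, Rational(1, 2))))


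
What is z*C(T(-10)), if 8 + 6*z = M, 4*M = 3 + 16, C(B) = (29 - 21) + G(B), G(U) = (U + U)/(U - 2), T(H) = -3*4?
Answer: -221/42 ≈ -5.2619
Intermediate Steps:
T(H) = -12
G(U) = 2*U/(-2 + U) (G(U) = (2*U)/(-2 + U) = 2*U/(-2 + U))
C(B) = 8 + 2*B/(-2 + B) (C(B) = (29 - 21) + 2*B/(-2 + B) = 8 + 2*B/(-2 + B))
M = 19/4 (M = (3 + 16)/4 = (1/4)*19 = 19/4 ≈ 4.7500)
z = -13/24 (z = -4/3 + (1/6)*(19/4) = -4/3 + 19/24 = -13/24 ≈ -0.54167)
z*C(T(-10)) = -13*(-8 + 5*(-12))/(12*(-2 - 12)) = -13*(-8 - 60)/(12*(-14)) = -13*(-1)*(-68)/(12*14) = -13/24*68/7 = -221/42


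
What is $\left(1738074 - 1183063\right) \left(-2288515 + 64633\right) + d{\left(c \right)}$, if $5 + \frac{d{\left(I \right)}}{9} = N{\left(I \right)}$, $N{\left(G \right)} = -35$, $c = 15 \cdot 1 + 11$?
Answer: $-1234278973062$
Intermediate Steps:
$c = 26$ ($c = 15 + 11 = 26$)
$d{\left(I \right)} = -360$ ($d{\left(I \right)} = -45 + 9 \left(-35\right) = -45 - 315 = -360$)
$\left(1738074 - 1183063\right) \left(-2288515 + 64633\right) + d{\left(c \right)} = \left(1738074 - 1183063\right) \left(-2288515 + 64633\right) - 360 = 555011 \left(-2223882\right) - 360 = -1234278972702 - 360 = -1234278973062$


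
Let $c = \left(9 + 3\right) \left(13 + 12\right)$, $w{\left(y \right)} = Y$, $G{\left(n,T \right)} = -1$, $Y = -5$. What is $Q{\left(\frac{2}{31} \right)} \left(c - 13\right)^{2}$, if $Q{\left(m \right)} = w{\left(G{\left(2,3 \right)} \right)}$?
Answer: $-411845$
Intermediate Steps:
$w{\left(y \right)} = -5$
$c = 300$ ($c = 12 \cdot 25 = 300$)
$Q{\left(m \right)} = -5$
$Q{\left(\frac{2}{31} \right)} \left(c - 13\right)^{2} = - 5 \left(300 - 13\right)^{2} = - 5 \cdot 287^{2} = \left(-5\right) 82369 = -411845$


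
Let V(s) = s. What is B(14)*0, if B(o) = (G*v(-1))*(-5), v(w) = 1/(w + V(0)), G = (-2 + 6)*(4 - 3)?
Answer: 0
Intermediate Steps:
G = 4 (G = 4*1 = 4)
v(w) = 1/w (v(w) = 1/(w + 0) = 1/w)
B(o) = 20 (B(o) = (4/(-1))*(-5) = (4*(-1))*(-5) = -4*(-5) = 20)
B(14)*0 = 20*0 = 0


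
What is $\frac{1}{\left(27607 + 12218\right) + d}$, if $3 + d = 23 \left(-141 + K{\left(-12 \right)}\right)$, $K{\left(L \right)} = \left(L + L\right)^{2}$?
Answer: $\frac{1}{49827} \approx 2.0069 \cdot 10^{-5}$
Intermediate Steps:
$K{\left(L \right)} = 4 L^{2}$ ($K{\left(L \right)} = \left(2 L\right)^{2} = 4 L^{2}$)
$d = 10002$ ($d = -3 + 23 \left(-141 + 4 \left(-12\right)^{2}\right) = -3 + 23 \left(-141 + 4 \cdot 144\right) = -3 + 23 \left(-141 + 576\right) = -3 + 23 \cdot 435 = -3 + 10005 = 10002$)
$\frac{1}{\left(27607 + 12218\right) + d} = \frac{1}{\left(27607 + 12218\right) + 10002} = \frac{1}{39825 + 10002} = \frac{1}{49827}$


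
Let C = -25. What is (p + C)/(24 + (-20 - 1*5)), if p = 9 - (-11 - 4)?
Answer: 1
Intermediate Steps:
p = 24 (p = 9 - 1*(-15) = 9 + 15 = 24)
(p + C)/(24 + (-20 - 1*5)) = (24 - 25)/(24 + (-20 - 1*5)) = -1/(24 + (-20 - 5)) = -1/(24 - 25) = -1/(-1) = -1*(-1) = 1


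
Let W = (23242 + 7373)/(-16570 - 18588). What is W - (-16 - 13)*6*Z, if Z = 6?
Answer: 36674337/35158 ≈ 1043.1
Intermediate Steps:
W = -30615/35158 (W = 30615/(-35158) = 30615*(-1/35158) = -30615/35158 ≈ -0.87078)
W - (-16 - 13)*6*Z = -30615/35158 - (-16 - 13)*6*6 = -30615/35158 - (-29*6)*6 = -30615/35158 - (-174)*6 = -30615/35158 - 1*(-1044) = -30615/35158 + 1044 = 36674337/35158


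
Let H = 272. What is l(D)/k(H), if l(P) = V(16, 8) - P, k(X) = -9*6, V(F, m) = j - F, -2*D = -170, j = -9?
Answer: 55/27 ≈ 2.0370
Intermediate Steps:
D = 85 (D = -1/2*(-170) = 85)
V(F, m) = -9 - F
k(X) = -54
l(P) = -25 - P (l(P) = (-9 - 1*16) - P = (-9 - 16) - P = -25 - P)
l(D)/k(H) = (-25 - 1*85)/(-54) = (-25 - 85)*(-1/54) = -110*(-1/54) = 55/27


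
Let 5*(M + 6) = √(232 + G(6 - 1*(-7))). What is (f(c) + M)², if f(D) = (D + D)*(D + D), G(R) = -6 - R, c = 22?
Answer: (9650 + √213)²/25 ≈ 3.7362e+6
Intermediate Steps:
M = -6 + √213/5 (M = -6 + √(232 + (-6 - (6 - 1*(-7))))/5 = -6 + √(232 + (-6 - (6 + 7)))/5 = -6 + √(232 + (-6 - 1*13))/5 = -6 + √(232 + (-6 - 13))/5 = -6 + √(232 - 19)/5 = -6 + √213/5 ≈ -3.0811)
f(D) = 4*D² (f(D) = (2*D)*(2*D) = 4*D²)
(f(c) + M)² = (4*22² + (-6 + √213/5))² = (4*484 + (-6 + √213/5))² = (1936 + (-6 + √213/5))² = (1930 + √213/5)²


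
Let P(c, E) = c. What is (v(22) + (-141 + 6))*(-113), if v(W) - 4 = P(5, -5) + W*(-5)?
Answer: 26668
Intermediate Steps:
v(W) = 9 - 5*W (v(W) = 4 + (5 + W*(-5)) = 4 + (5 - 5*W) = 9 - 5*W)
(v(22) + (-141 + 6))*(-113) = ((9 - 5*22) + (-141 + 6))*(-113) = ((9 - 110) - 135)*(-113) = (-101 - 135)*(-113) = -236*(-113) = 26668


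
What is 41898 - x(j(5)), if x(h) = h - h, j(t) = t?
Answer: 41898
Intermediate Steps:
x(h) = 0
41898 - x(j(5)) = 41898 - 1*0 = 41898 + 0 = 41898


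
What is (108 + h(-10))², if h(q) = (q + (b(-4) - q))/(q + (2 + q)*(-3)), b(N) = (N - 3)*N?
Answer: 12100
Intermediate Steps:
b(N) = N*(-3 + N) (b(N) = (-3 + N)*N = N*(-3 + N))
h(q) = 28/(-6 - 2*q) (h(q) = (q + (-4*(-3 - 4) - q))/(q + (2 + q)*(-3)) = (q + (-4*(-7) - q))/(q + (-6 - 3*q)) = (q + (28 - q))/(-6 - 2*q) = 28/(-6 - 2*q))
(108 + h(-10))² = (108 - 14/(3 - 10))² = (108 - 14/(-7))² = (108 - 14*(-⅐))² = (108 + 2)² = 110² = 12100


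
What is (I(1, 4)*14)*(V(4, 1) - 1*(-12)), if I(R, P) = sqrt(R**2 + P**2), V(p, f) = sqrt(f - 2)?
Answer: 14*sqrt(17)*(12 + I) ≈ 692.68 + 57.723*I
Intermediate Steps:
V(p, f) = sqrt(-2 + f)
I(R, P) = sqrt(P**2 + R**2)
(I(1, 4)*14)*(V(4, 1) - 1*(-12)) = (sqrt(4**2 + 1**2)*14)*(sqrt(-2 + 1) - 1*(-12)) = (sqrt(16 + 1)*14)*(sqrt(-1) + 12) = (sqrt(17)*14)*(I + 12) = (14*sqrt(17))*(12 + I) = 14*sqrt(17)*(12 + I)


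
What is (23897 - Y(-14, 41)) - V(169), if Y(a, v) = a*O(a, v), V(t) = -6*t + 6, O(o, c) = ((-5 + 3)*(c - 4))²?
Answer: 101569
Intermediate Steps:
O(o, c) = (8 - 2*c)² (O(o, c) = (-2*(-4 + c))² = (8 - 2*c)²)
V(t) = 6 - 6*t
Y(a, v) = 4*a*(-4 + v)² (Y(a, v) = a*(4*(-4 + v)²) = 4*a*(-4 + v)²)
(23897 - Y(-14, 41)) - V(169) = (23897 - 4*(-14)*(-4 + 41)²) - (6 - 6*169) = (23897 - 4*(-14)*37²) - (6 - 1014) = (23897 - 4*(-14)*1369) - 1*(-1008) = (23897 - 1*(-76664)) + 1008 = (23897 + 76664) + 1008 = 100561 + 1008 = 101569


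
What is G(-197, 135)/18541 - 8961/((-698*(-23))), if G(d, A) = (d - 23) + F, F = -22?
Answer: -170030969/297657214 ≈ -0.57123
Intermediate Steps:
G(d, A) = -45 + d (G(d, A) = (d - 23) - 22 = (-23 + d) - 22 = -45 + d)
G(-197, 135)/18541 - 8961/((-698*(-23))) = (-45 - 197)/18541 - 8961/((-698*(-23))) = -242*1/18541 - 8961/16054 = -242/18541 - 8961*1/16054 = -242/18541 - 8961/16054 = -170030969/297657214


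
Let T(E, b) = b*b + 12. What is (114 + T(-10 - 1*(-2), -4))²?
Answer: 20164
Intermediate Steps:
T(E, b) = 12 + b² (T(E, b) = b² + 12 = 12 + b²)
(114 + T(-10 - 1*(-2), -4))² = (114 + (12 + (-4)²))² = (114 + (12 + 16))² = (114 + 28)² = 142² = 20164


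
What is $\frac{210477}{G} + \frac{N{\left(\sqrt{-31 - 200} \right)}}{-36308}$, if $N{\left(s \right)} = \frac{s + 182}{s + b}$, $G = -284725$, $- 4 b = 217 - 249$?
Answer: $\frac{- 7642283641 \sqrt{231} + 61187811278 i}{10337795300 \left(\sqrt{231} - 8 i\right)} \approx -0.73939 + 0.00024691 i$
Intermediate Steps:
$b = 8$ ($b = - \frac{217 - 249}{4} = \left(- \frac{1}{4}\right) \left(-32\right) = 8$)
$N{\left(s \right)} = \frac{182 + s}{8 + s}$ ($N{\left(s \right)} = \frac{s + 182}{s + 8} = \frac{182 + s}{8 + s}$)
$\frac{210477}{G} + \frac{N{\left(\sqrt{-31 - 200} \right)}}{-36308} = \frac{210477}{-284725} + \frac{\frac{1}{8 + \sqrt{-31 - 200}} \left(182 + \sqrt{-31 - 200}\right)}{-36308} = 210477 \left(- \frac{1}{284725}\right) + \frac{182 + \sqrt{-31 - 200}}{8 + \sqrt{-31 - 200}} \left(- \frac{1}{36308}\right) = - \frac{210477}{284725} + \frac{182 + \sqrt{-31 - 200}}{8 + \sqrt{-31 - 200}} \left(- \frac{1}{36308}\right) = - \frac{210477}{284725} + \frac{182 + \sqrt{-231}}{8 + \sqrt{-231}} \left(- \frac{1}{36308}\right) = - \frac{210477}{284725} + \frac{182 + i \sqrt{231}}{8 + i \sqrt{231}} \left(- \frac{1}{36308}\right) = - \frac{210477}{284725} - \frac{182 + i \sqrt{231}}{36308 \left(8 + i \sqrt{231}\right)}$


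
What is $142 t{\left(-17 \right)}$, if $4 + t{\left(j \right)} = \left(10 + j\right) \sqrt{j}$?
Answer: $-568 - 994 i \sqrt{17} \approx -568.0 - 4098.4 i$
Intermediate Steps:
$t{\left(j \right)} = -4 + \sqrt{j} \left(10 + j\right)$ ($t{\left(j \right)} = -4 + \left(10 + j\right) \sqrt{j} = -4 + \sqrt{j} \left(10 + j\right)$)
$142 t{\left(-17 \right)} = 142 \left(-4 + \left(-17\right)^{\frac{3}{2}} + 10 \sqrt{-17}\right) = 142 \left(-4 - 17 i \sqrt{17} + 10 i \sqrt{17}\right) = 142 \left(-4 - 7 i \sqrt{17}\right) = -568 - 994 i \sqrt{17}$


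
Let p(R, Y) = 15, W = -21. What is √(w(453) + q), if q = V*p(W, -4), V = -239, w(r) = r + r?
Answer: I*√2679 ≈ 51.759*I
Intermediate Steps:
w(r) = 2*r
q = -3585 (q = -239*15 = -3585)
√(w(453) + q) = √(2*453 - 3585) = √(906 - 3585) = √(-2679) = I*√2679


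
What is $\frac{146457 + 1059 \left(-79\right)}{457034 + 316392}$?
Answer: $\frac{31398}{386713} \approx 0.081192$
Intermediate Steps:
$\frac{146457 + 1059 \left(-79\right)}{457034 + 316392} = \frac{146457 - 83661}{773426} = 62796 \cdot \frac{1}{773426} = \frac{31398}{386713}$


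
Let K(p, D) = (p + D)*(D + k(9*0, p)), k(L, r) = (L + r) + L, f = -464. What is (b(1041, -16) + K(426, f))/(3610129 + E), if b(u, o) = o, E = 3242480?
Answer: 476/2284203 ≈ 0.00020839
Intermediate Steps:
k(L, r) = r + 2*L
K(p, D) = (D + p)² (K(p, D) = (p + D)*(D + (p + 2*(9*0))) = (D + p)*(D + (p + 2*0)) = (D + p)*(D + (p + 0)) = (D + p)*(D + p) = (D + p)²)
(b(1041, -16) + K(426, f))/(3610129 + E) = (-16 + ((-464)² + 426² + 2*(-464)*426))/(3610129 + 3242480) = (-16 + (215296 + 181476 - 395328))/6852609 = (-16 + 1444)*(1/6852609) = 1428*(1/6852609) = 476/2284203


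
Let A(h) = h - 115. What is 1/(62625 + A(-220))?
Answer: 1/62290 ≈ 1.6054e-5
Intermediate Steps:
A(h) = -115 + h
1/(62625 + A(-220)) = 1/(62625 + (-115 - 220)) = 1/(62625 - 335) = 1/62290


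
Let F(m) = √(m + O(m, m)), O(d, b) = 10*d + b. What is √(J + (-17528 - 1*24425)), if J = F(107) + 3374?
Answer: √(-38579 + 2*√321) ≈ 196.32*I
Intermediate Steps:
O(d, b) = b + 10*d
F(m) = 2*√3*√m (F(m) = √(m + (m + 10*m)) = √(m + 11*m) = √(12*m) = 2*√3*√m)
J = 3374 + 2*√321 (J = 2*√3*√107 + 3374 = 2*√321 + 3374 = 3374 + 2*√321 ≈ 3409.8)
√(J + (-17528 - 1*24425)) = √((3374 + 2*√321) + (-17528 - 1*24425)) = √((3374 + 2*√321) + (-17528 - 24425)) = √((3374 + 2*√321) - 41953) = √(-38579 + 2*√321)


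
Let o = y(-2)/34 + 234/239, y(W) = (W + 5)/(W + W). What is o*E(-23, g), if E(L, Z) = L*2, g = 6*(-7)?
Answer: -715461/16252 ≈ -44.023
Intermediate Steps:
y(W) = (5 + W)/(2*W) (y(W) = (5 + W)/((2*W)) = (5 + W)*(1/(2*W)) = (5 + W)/(2*W))
g = -42
E(L, Z) = 2*L
o = 31107/32504 (o = ((1/2)*(5 - 2)/(-2))/34 + 234/239 = ((1/2)*(-1/2)*3)*(1/34) + 234*(1/239) = -3/4*1/34 + 234/239 = -3/136 + 234/239 = 31107/32504 ≈ 0.95702)
o*E(-23, g) = 31107*(2*(-23))/32504 = (31107/32504)*(-46) = -715461/16252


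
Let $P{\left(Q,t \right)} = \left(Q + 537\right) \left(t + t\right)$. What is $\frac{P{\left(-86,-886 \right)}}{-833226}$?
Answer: $\frac{399586}{416613} \approx 0.95913$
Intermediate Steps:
$P{\left(Q,t \right)} = 2 t \left(537 + Q\right)$ ($P{\left(Q,t \right)} = \left(537 + Q\right) 2 t = 2 t \left(537 + Q\right)$)
$\frac{P{\left(-86,-886 \right)}}{-833226} = \frac{2 \left(-886\right) \left(537 - 86\right)}{-833226} = 2 \left(-886\right) 451 \left(- \frac{1}{833226}\right) = \left(-799172\right) \left(- \frac{1}{833226}\right) = \frac{399586}{416613}$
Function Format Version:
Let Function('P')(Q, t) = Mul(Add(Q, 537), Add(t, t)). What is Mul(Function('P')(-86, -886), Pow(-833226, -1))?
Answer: Rational(399586, 416613) ≈ 0.95913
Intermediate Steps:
Function('P')(Q, t) = Mul(2, t, Add(537, Q)) (Function('P')(Q, t) = Mul(Add(537, Q), Mul(2, t)) = Mul(2, t, Add(537, Q)))
Mul(Function('P')(-86, -886), Pow(-833226, -1)) = Mul(Mul(2, -886, Add(537, -86)), Pow(-833226, -1)) = Mul(Mul(2, -886, 451), Rational(-1, 833226)) = Mul(-799172, Rational(-1, 833226)) = Rational(399586, 416613)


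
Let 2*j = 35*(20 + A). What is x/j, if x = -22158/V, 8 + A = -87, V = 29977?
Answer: 14772/26229875 ≈ 0.00056317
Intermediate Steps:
A = -95 (A = -8 - 87 = -95)
j = -2625/2 (j = (35*(20 - 95))/2 = (35*(-75))/2 = (½)*(-2625) = -2625/2 ≈ -1312.5)
x = -22158/29977 ≈ -0.73917
x/j = -22158/(29977*(-2625/2)) = -22158/29977*(-2/2625) = 14772/26229875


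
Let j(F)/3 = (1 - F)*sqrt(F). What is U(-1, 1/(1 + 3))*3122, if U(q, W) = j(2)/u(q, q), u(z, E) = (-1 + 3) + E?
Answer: -9366*sqrt(2) ≈ -13246.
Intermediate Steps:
u(z, E) = 2 + E
j(F) = 3*sqrt(F)*(1 - F) (j(F) = 3*((1 - F)*sqrt(F)) = 3*(sqrt(F)*(1 - F)) = 3*sqrt(F)*(1 - F))
U(q, W) = -3*sqrt(2)/(2 + q) (U(q, W) = (3*sqrt(2)*(1 - 1*2))/(2 + q) = (3*sqrt(2)*(1 - 2))/(2 + q) = (3*sqrt(2)*(-1))/(2 + q) = (-3*sqrt(2))/(2 + q) = -3*sqrt(2)/(2 + q))
U(-1, 1/(1 + 3))*3122 = -3*sqrt(2)/(2 - 1)*3122 = -3*sqrt(2)/1*3122 = -3*sqrt(2)*1*3122 = -3*sqrt(2)*3122 = -9366*sqrt(2)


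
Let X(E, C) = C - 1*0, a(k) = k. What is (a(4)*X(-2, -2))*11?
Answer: -88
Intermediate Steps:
X(E, C) = C (X(E, C) = C + 0 = C)
(a(4)*X(-2, -2))*11 = (4*(-2))*11 = -8*11 = -88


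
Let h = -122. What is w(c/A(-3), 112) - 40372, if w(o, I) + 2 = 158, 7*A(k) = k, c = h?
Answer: -40216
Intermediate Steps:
c = -122
A(k) = k/7
w(o, I) = 156 (w(o, I) = -2 + 158 = 156)
w(c/A(-3), 112) - 40372 = 156 - 40372 = -40216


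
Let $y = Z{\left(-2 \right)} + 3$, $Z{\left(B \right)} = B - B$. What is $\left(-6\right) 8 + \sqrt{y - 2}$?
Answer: $-47$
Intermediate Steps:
$Z{\left(B \right)} = 0$
$y = 3$ ($y = 0 + 3 = 3$)
$\left(-6\right) 8 + \sqrt{y - 2} = \left(-6\right) 8 + \sqrt{3 - 2} = -48 + \sqrt{1} = -48 + 1 = -47$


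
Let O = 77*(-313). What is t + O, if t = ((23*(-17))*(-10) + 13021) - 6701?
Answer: -13871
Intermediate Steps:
O = -24101
t = 10230 (t = (-391*(-10) + 13021) - 6701 = (3910 + 13021) - 6701 = 16931 - 6701 = 10230)
t + O = 10230 - 24101 = -13871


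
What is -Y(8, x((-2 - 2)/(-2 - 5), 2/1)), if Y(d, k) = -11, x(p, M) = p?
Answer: 11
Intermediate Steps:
-Y(8, x((-2 - 2)/(-2 - 5), 2/1)) = -1*(-11) = 11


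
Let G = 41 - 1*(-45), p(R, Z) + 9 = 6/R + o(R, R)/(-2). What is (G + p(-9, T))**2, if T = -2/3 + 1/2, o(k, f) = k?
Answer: 235225/36 ≈ 6534.0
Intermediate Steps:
T = -1/6 (T = -2*1/3 + 1*(1/2) = -2/3 + 1/2 = -1/6 ≈ -0.16667)
p(R, Z) = -9 + 6/R - R/2 (p(R, Z) = -9 + (6/R + R/(-2)) = -9 + (6/R + R*(-1/2)) = -9 + (6/R - R/2) = -9 + 6/R - R/2)
G = 86 (G = 41 + 45 = 86)
(G + p(-9, T))**2 = (86 + (-9 + 6/(-9) - 1/2*(-9)))**2 = (86 + (-9 + 6*(-1/9) + 9/2))**2 = (86 + (-9 - 2/3 + 9/2))**2 = (86 - 31/6)**2 = (485/6)**2 = 235225/36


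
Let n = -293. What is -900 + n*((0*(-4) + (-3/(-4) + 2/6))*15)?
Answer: -22645/4 ≈ -5661.3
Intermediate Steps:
-900 + n*((0*(-4) + (-3/(-4) + 2/6))*15) = -900 - 293*(0*(-4) + (-3/(-4) + 2/6))*15 = -900 - 293*(0 + (-3*(-1/4) + 2*(1/6)))*15 = -900 - 293*(0 + (3/4 + 1/3))*15 = -900 - 293*(0 + 13/12)*15 = -900 - 3809*15/12 = -900 - 293*65/4 = -900 - 19045/4 = -22645/4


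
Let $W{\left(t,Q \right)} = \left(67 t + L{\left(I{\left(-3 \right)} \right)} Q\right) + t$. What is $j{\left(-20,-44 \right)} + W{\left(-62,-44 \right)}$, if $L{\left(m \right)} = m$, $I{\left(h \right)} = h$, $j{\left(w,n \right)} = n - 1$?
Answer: $-4129$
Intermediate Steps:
$j{\left(w,n \right)} = -1 + n$ ($j{\left(w,n \right)} = n - 1 = -1 + n$)
$W{\left(t,Q \right)} = - 3 Q + 68 t$ ($W{\left(t,Q \right)} = \left(67 t - 3 Q\right) + t = \left(- 3 Q + 67 t\right) + t = - 3 Q + 68 t$)
$j{\left(-20,-44 \right)} + W{\left(-62,-44 \right)} = \left(-1 - 44\right) + \left(\left(-3\right) \left(-44\right) + 68 \left(-62\right)\right) = -45 + \left(132 - 4216\right) = -45 - 4084 = -4129$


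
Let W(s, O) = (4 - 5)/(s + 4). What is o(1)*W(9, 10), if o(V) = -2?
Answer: 2/13 ≈ 0.15385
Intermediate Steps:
W(s, O) = -1/(4 + s)
o(1)*W(9, 10) = -(-2)/(4 + 9) = -(-2)/13 = -2*(-1/13) = 2/13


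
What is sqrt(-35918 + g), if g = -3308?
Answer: I*sqrt(39226) ≈ 198.06*I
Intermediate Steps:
sqrt(-35918 + g) = sqrt(-35918 - 3308) = sqrt(-39226) = I*sqrt(39226)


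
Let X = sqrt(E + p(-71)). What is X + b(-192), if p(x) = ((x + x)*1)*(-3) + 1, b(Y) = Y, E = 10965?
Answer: -192 + 8*sqrt(178) ≈ -85.267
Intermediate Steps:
p(x) = 1 - 6*x (p(x) = ((2*x)*1)*(-3) + 1 = (2*x)*(-3) + 1 = -6*x + 1 = 1 - 6*x)
X = 8*sqrt(178) (X = sqrt(10965 + (1 - 6*(-71))) = sqrt(10965 + (1 + 426)) = sqrt(10965 + 427) = sqrt(11392) = 8*sqrt(178) ≈ 106.73)
X + b(-192) = 8*sqrt(178) - 192 = -192 + 8*sqrt(178)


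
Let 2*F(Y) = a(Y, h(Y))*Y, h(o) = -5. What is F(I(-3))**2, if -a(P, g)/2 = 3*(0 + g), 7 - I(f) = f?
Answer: 22500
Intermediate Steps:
I(f) = 7 - f
a(P, g) = -6*g (a(P, g) = -6*(0 + g) = -6*g)
F(Y) = 15*Y (F(Y) = ((-6*(-5))*Y)/2 = (30*Y)/2 = 15*Y)
F(I(-3))**2 = (15*(7 - 1*(-3)))**2 = (15*(7 + 3))**2 = (15*10)**2 = 150**2 = 22500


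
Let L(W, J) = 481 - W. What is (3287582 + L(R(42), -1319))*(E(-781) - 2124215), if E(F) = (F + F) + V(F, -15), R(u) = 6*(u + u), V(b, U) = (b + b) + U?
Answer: -6993801788886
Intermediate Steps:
V(b, U) = U + 2*b (V(b, U) = 2*b + U = U + 2*b)
R(u) = 12*u (R(u) = 6*(2*u) = 12*u)
E(F) = -15 + 4*F (E(F) = (F + F) + (-15 + 2*F) = 2*F + (-15 + 2*F) = -15 + 4*F)
(3287582 + L(R(42), -1319))*(E(-781) - 2124215) = (3287582 + (481 - 12*42))*((-15 + 4*(-781)) - 2124215) = (3287582 + (481 - 1*504))*((-15 - 3124) - 2124215) = (3287582 + (481 - 504))*(-3139 - 2124215) = (3287582 - 23)*(-2127354) = 3287559*(-2127354) = -6993801788886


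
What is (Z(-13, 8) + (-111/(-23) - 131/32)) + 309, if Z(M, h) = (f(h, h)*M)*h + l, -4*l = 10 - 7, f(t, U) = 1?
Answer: 150867/736 ≈ 204.98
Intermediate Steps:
l = -¾ (l = -(10 - 7)/4 = -¼*3 = -¾ ≈ -0.75000)
Z(M, h) = -¾ + M*h (Z(M, h) = (1*M)*h - ¾ = M*h - ¾ = -¾ + M*h)
(Z(-13, 8) + (-111/(-23) - 131/32)) + 309 = ((-¾ - 13*8) + (-111/(-23) - 131/32)) + 309 = ((-¾ - 104) + (-111*(-1/23) - 131*1/32)) + 309 = (-419/4 + (111/23 - 131/32)) + 309 = (-419/4 + 539/736) + 309 = -76557/736 + 309 = 150867/736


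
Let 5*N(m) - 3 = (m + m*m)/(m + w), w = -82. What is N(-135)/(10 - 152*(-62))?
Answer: -17439/10235890 ≈ -0.0017037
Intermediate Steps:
N(m) = ⅗ + (m + m²)/(5*(-82 + m)) (N(m) = ⅗ + ((m + m*m)/(m - 82))/5 = ⅗ + ((m + m²)/(-82 + m))/5 = ⅗ + (m + m²)/(5*(-82 + m)))
N(-135)/(10 - 152*(-62)) = ((-246 + (-135)² + 4*(-135))/(5*(-82 - 135)))/(10 - 152*(-62)) = ((⅕)*(-246 + 18225 - 540)/(-217))/(10 + 9424) = ((⅕)*(-1/217)*17439)/9434 = -17439/1085*1/9434 = -17439/10235890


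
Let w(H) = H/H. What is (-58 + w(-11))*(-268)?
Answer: 15276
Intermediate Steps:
w(H) = 1
(-58 + w(-11))*(-268) = (-58 + 1)*(-268) = -57*(-268) = 15276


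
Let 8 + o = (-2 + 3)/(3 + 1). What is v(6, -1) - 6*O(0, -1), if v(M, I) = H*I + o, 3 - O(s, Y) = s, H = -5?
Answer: -83/4 ≈ -20.750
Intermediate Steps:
o = -31/4 (o = -8 + (-2 + 3)/(3 + 1) = -8 + 1/4 = -31/4 ≈ -7.7500)
O(s, Y) = 3 - s
v(M, I) = -31/4 - 5*I (v(M, I) = -5*I - 31/4 = -31/4 - 5*I)
v(6, -1) - 6*O(0, -1) = (-31/4 - 5*(-1)) - 6*(3 - 1*0) = (-31/4 + 5) - 6*(3 + 0) = -11/4 - 6*3 = -11/4 - 18 = -83/4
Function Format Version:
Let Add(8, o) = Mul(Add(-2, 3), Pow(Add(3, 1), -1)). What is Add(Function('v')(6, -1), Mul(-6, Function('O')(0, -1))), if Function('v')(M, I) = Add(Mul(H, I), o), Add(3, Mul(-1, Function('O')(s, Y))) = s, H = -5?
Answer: Rational(-83, 4) ≈ -20.750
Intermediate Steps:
o = Rational(-31, 4) (o = Add(-8, Mul(Add(-2, 3), Pow(Add(3, 1), -1))) = Add(-8, Mul(1, Pow(4, -1))) = Add(-8, Mul(1, Rational(1, 4))) = Add(-8, Rational(1, 4)) = Rational(-31, 4) ≈ -7.7500)
Function('O')(s, Y) = Add(3, Mul(-1, s))
Function('v')(M, I) = Add(Rational(-31, 4), Mul(-5, I)) (Function('v')(M, I) = Add(Mul(-5, I), Rational(-31, 4)) = Add(Rational(-31, 4), Mul(-5, I)))
Add(Function('v')(6, -1), Mul(-6, Function('O')(0, -1))) = Add(Add(Rational(-31, 4), Mul(-5, -1)), Mul(-6, Add(3, Mul(-1, 0)))) = Add(Add(Rational(-31, 4), 5), Mul(-6, Add(3, 0))) = Add(Rational(-11, 4), Mul(-6, 3)) = Add(Rational(-11, 4), -18) = Rational(-83, 4)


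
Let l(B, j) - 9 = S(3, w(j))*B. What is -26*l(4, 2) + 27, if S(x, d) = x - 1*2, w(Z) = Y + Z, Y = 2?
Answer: -311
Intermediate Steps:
w(Z) = 2 + Z
S(x, d) = -2 + x (S(x, d) = x - 2 = -2 + x)
l(B, j) = 9 + B (l(B, j) = 9 + (-2 + 3)*B = 9 + 1*B = 9 + B)
-26*l(4, 2) + 27 = -26*(9 + 4) + 27 = -26*13 + 27 = -338 + 27 = -311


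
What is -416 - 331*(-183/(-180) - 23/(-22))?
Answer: -725051/660 ≈ -1098.6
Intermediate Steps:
-416 - 331*(-183/(-180) - 23/(-22)) = -416 - 331*(-183*(-1/180) - 23*(-1/22)) = -416 - 331*(61/60 + 23/22) = -416 - 331*1361/660 = -416 - 450491/660 = -725051/660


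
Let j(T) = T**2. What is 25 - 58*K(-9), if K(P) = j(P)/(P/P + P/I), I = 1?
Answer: 2449/4 ≈ 612.25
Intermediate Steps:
K(P) = P**2/(1 + P) (K(P) = P**2/(P/P + P/1) = P**2/(1 + P*1) = P**2/(1 + P))
25 - 58*K(-9) = 25 - 58*(-9)**2/(1 - 9) = 25 - 4698/(-8) = 25 - 4698*(-1)/8 = 25 - 58*(-81/8) = 25 + 2349/4 = 2449/4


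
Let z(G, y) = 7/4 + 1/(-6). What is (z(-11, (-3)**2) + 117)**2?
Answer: 2024929/144 ≈ 14062.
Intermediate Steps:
z(G, y) = 19/12 (z(G, y) = 7*(1/4) + 1*(-1/6) = 7/4 - 1/6 = 19/12)
(z(-11, (-3)**2) + 117)**2 = (19/12 + 117)**2 = (1423/12)**2 = 2024929/144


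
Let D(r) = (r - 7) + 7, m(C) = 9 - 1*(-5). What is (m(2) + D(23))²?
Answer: 1369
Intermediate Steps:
m(C) = 14 (m(C) = 9 + 5 = 14)
D(r) = r (D(r) = (-7 + r) + 7 = r)
(m(2) + D(23))² = (14 + 23)² = 37² = 1369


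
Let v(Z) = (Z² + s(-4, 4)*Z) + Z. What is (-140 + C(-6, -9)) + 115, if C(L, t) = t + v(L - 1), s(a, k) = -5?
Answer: 43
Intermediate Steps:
v(Z) = Z² - 4*Z (v(Z) = (Z² - 5*Z) + Z = Z² - 4*Z)
C(L, t) = t + (-1 + L)*(-5 + L) (C(L, t) = t + (L - 1)*(-4 + (L - 1)) = t + (-1 + L)*(-4 + (-1 + L)) = t + (-1 + L)*(-5 + L))
(-140 + C(-6, -9)) + 115 = (-140 + (-9 + (-1 - 6)*(-5 - 6))) + 115 = (-140 + (-9 - 7*(-11))) + 115 = (-140 + (-9 + 77)) + 115 = (-140 + 68) + 115 = -72 + 115 = 43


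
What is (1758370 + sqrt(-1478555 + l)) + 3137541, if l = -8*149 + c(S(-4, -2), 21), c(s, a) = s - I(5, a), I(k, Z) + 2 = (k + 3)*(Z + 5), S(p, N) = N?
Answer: 4895911 + I*sqrt(1479955) ≈ 4.8959e+6 + 1216.5*I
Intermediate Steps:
I(k, Z) = -2 + (3 + k)*(5 + Z) (I(k, Z) = -2 + (k + 3)*(Z + 5) = -2 + (3 + k)*(5 + Z))
c(s, a) = -38 + s - 8*a (c(s, a) = s - (13 + 3*a + 5*5 + a*5) = s - (13 + 3*a + 25 + 5*a) = s - (38 + 8*a) = s + (-38 - 8*a) = -38 + s - 8*a)
l = -1400 (l = -8*149 + (-38 - 2 - 8*21) = -1192 + (-38 - 2 - 168) = -1192 - 208 = -1400)
(1758370 + sqrt(-1478555 + l)) + 3137541 = (1758370 + sqrt(-1478555 - 1400)) + 3137541 = (1758370 + sqrt(-1479955)) + 3137541 = (1758370 + I*sqrt(1479955)) + 3137541 = 4895911 + I*sqrt(1479955)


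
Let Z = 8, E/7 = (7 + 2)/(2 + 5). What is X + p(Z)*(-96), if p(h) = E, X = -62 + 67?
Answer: -859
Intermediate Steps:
X = 5
E = 9 (E = 7*((7 + 2)/(2 + 5)) = 7*(9/7) = 9)
p(h) = 9
X + p(Z)*(-96) = 5 + 9*(-96) = 5 - 864 = -859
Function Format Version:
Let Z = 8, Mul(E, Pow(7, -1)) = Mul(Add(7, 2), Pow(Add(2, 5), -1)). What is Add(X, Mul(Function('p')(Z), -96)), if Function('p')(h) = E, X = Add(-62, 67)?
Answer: -859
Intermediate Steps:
X = 5
E = 9 (E = Mul(7, Mul(Add(7, 2), Pow(Add(2, 5), -1))) = Mul(7, Mul(9, Pow(7, -1))) = Mul(7, Mul(9, Rational(1, 7))) = Mul(7, Rational(9, 7)) = 9)
Function('p')(h) = 9
Add(X, Mul(Function('p')(Z), -96)) = Add(5, Mul(9, -96)) = Add(5, -864) = -859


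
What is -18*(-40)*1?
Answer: 720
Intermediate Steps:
-18*(-40)*1 = 720*1 = 720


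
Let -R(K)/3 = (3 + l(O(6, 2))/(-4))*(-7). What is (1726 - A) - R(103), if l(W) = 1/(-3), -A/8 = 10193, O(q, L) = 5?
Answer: 332821/4 ≈ 83205.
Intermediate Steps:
A = -81544 (A = -8*10193 = -81544)
l(W) = -⅓
R(K) = 259/4 (R(K) = -3*(3 - ⅓/(-4))*(-7) = -3*(3 - ⅓*(-¼))*(-7) = -3*(3 + 1/12)*(-7) = -37*(-7)/4 = -3*(-259/12) = 259/4)
(1726 - A) - R(103) = (1726 - 1*(-81544)) - 1*259/4 = (1726 + 81544) - 259/4 = 83270 - 259/4 = 332821/4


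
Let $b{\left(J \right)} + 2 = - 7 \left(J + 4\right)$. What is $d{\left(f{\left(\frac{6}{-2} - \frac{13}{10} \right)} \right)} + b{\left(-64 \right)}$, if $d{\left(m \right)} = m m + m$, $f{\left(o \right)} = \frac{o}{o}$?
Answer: $420$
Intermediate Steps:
$f{\left(o \right)} = 1$
$d{\left(m \right)} = m + m^{2}$ ($d{\left(m \right)} = m^{2} + m = m + m^{2}$)
$b{\left(J \right)} = -30 - 7 J$ ($b{\left(J \right)} = -2 - 7 \left(J + 4\right) = -2 - 7 \left(4 + J\right) = -2 - \left(28 + 7 J\right) = -30 - 7 J$)
$d{\left(f{\left(\frac{6}{-2} - \frac{13}{10} \right)} \right)} + b{\left(-64 \right)} = 1 \left(1 + 1\right) - -418 = 1 \cdot 2 + \left(-30 + 448\right) = 2 + 418 = 420$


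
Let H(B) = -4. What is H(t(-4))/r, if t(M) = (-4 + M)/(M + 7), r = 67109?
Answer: -4/67109 ≈ -5.9605e-5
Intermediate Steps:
t(M) = (-4 + M)/(7 + M)
H(t(-4))/r = -4/67109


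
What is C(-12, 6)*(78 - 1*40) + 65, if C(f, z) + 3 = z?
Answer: 179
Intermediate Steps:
C(f, z) = -3 + z
C(-12, 6)*(78 - 1*40) + 65 = (-3 + 6)*(78 - 1*40) + 65 = 3*(78 - 40) + 65 = 3*38 + 65 = 114 + 65 = 179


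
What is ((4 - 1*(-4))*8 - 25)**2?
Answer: 1521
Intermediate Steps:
((4 - 1*(-4))*8 - 25)**2 = ((4 + 4)*8 - 25)**2 = (8*8 - 25)**2 = (64 - 25)**2 = 39**2 = 1521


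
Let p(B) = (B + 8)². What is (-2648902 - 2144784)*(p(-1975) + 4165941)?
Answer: -38517410820580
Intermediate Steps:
p(B) = (8 + B)²
(-2648902 - 2144784)*(p(-1975) + 4165941) = (-2648902 - 2144784)*((8 - 1975)² + 4165941) = -4793686*((-1967)² + 4165941) = -4793686*(3869089 + 4165941) = -4793686*8035030 = -38517410820580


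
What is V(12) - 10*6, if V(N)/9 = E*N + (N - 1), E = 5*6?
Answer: 3279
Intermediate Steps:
E = 30
V(N) = -9 + 279*N (V(N) = 9*(30*N + (N - 1)) = 9*(30*N + (-1 + N)) = 9*(-1 + 31*N) = -9 + 279*N)
V(12) - 10*6 = (-9 + 279*12) - 10*6 = (-9 + 3348) - 1*60 = 3339 - 60 = 3279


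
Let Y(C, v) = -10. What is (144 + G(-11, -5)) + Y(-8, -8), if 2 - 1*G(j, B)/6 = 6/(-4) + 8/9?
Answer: 449/3 ≈ 149.67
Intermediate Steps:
G(j, B) = 47/3 (G(j, B) = 12 - 6*(6/(-4) + 8/9) = 12 - 6*(6*(-1/4) + 8*(1/9)) = 12 - 6*(-3/2 + 8/9) = 12 - 6*(-11/18) = 12 + 11/3 = 47/3)
(144 + G(-11, -5)) + Y(-8, -8) = (144 + 47/3) - 10 = 479/3 - 10 = 449/3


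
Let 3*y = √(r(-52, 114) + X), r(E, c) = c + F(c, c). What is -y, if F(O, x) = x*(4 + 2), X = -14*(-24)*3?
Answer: -√1806/3 ≈ -14.166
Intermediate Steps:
X = 1008 (X = 336*3 = 1008)
F(O, x) = 6*x (F(O, x) = x*6 = 6*x)
r(E, c) = 7*c (r(E, c) = c + 6*c = 7*c)
y = √1806/3 (y = √(7*114 + 1008)/3 = √(798 + 1008)/3 = √1806/3 ≈ 14.166)
-y = -√1806/3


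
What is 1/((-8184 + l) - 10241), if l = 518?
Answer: -1/17907 ≈ -5.5844e-5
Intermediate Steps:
1/((-8184 + l) - 10241) = 1/((-8184 + 518) - 10241) = 1/(-7666 - 10241) = 1/(-17907) = -1/17907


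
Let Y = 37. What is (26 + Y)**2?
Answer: 3969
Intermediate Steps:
(26 + Y)**2 = (26 + 37)**2 = 63**2 = 3969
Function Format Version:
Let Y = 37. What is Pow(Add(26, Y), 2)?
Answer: 3969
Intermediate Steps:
Pow(Add(26, Y), 2) = Pow(Add(26, 37), 2) = Pow(63, 2) = 3969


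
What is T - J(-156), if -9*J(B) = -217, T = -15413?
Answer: -138934/9 ≈ -15437.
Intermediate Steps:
J(B) = 217/9 (J(B) = -⅑*(-217) = 217/9)
T - J(-156) = -15413 - 1*217/9 = -15413 - 217/9 = -138934/9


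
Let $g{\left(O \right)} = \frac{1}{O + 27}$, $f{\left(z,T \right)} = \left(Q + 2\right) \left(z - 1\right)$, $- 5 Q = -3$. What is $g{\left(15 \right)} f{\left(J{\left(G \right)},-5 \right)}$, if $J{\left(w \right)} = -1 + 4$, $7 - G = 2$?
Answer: $\frac{13}{105} \approx 0.12381$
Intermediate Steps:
$G = 5$ ($G = 7 - 2 = 5$)
$Q = \frac{3}{5}$ ($Q = \left(- \frac{1}{5}\right) \left(-3\right) = \frac{3}{5} \approx 0.6$)
$J{\left(w \right)} = 3$
$f{\left(z,T \right)} = - \frac{13}{5} + \frac{13 z}{5}$ ($f{\left(z,T \right)} = \left(\frac{3}{5} + 2\right) \left(z - 1\right) = \frac{13 \left(-1 + z\right)}{5} = - \frac{13}{5} + \frac{13 z}{5}$)
$g{\left(O \right)} = \frac{1}{27 + O}$
$g{\left(15 \right)} f{\left(J{\left(G \right)},-5 \right)} = \frac{- \frac{13}{5} + \frac{13}{5} \cdot 3}{27 + 15} = \frac{- \frac{13}{5} + \frac{39}{5}}{42} = \frac{1}{42} \cdot \frac{26}{5} = \frac{13}{105}$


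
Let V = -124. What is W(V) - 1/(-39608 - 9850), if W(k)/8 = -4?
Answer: -1582655/49458 ≈ -32.000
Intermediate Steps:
W(k) = -32 (W(k) = 8*(-4) = -32)
W(V) - 1/(-39608 - 9850) = -32 - 1/(-39608 - 9850) = -32 - 1/(-49458) = -32 - 1*(-1/49458) = -32 + 1/49458 = -1582655/49458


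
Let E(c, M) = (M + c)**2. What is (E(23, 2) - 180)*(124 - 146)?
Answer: -9790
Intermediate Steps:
(E(23, 2) - 180)*(124 - 146) = ((2 + 23)**2 - 180)*(124 - 146) = (25**2 - 180)*(-22) = (625 - 180)*(-22) = 445*(-22) = -9790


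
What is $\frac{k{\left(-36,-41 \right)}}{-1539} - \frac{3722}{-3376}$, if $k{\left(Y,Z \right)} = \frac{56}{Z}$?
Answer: $\frac{117521767}{106511112} \approx 1.1034$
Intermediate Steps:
$\frac{k{\left(-36,-41 \right)}}{-1539} - \frac{3722}{-3376} = \frac{56 \frac{1}{-41}}{-1539} - \frac{3722}{-3376} = 56 \left(- \frac{1}{41}\right) \left(- \frac{1}{1539}\right) - - \frac{1861}{1688} = \left(- \frac{56}{41}\right) \left(- \frac{1}{1539}\right) + \frac{1861}{1688} = \frac{56}{63099} + \frac{1861}{1688} = \frac{117521767}{106511112}$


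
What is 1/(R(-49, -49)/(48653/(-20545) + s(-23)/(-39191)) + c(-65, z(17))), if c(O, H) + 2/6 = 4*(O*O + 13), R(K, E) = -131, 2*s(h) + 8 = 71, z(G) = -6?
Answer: 11444441343/194635225601425 ≈ 5.8799e-5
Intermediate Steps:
s(h) = 63/2 (s(h) = -4 + (½)*71 = -4 + 71/2 = 63/2)
c(O, H) = 155/3 + 4*O² (c(O, H) = -⅓ + 4*(O*O + 13) = -⅓ + 4*(O² + 13) = -⅓ + 4*(13 + O²) = -⅓ + (52 + 4*O²) = 155/3 + 4*O²)
1/(R(-49, -49)/(48653/(-20545) + s(-23)/(-39191)) + c(-65, z(17))) = 1/(-131/(48653/(-20545) + (63/2)/(-39191)) + (155/3 + 4*(-65)²)) = 1/(-131/(48653*(-1/20545) + (63/2)*(-1/39191)) + (155/3 + 4*4225)) = 1/(-131/(-48653/20545 - 63/78382) + (155/3 + 16900)) = 1/(-131/(-3814813781/1610358190) + 50855/3) = 1/(-131*(-1610358190/3814813781) + 50855/3) = 1/(210956922890/3814813781 + 50855/3) = 1/(194635225601425/11444441343) = 11444441343/194635225601425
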